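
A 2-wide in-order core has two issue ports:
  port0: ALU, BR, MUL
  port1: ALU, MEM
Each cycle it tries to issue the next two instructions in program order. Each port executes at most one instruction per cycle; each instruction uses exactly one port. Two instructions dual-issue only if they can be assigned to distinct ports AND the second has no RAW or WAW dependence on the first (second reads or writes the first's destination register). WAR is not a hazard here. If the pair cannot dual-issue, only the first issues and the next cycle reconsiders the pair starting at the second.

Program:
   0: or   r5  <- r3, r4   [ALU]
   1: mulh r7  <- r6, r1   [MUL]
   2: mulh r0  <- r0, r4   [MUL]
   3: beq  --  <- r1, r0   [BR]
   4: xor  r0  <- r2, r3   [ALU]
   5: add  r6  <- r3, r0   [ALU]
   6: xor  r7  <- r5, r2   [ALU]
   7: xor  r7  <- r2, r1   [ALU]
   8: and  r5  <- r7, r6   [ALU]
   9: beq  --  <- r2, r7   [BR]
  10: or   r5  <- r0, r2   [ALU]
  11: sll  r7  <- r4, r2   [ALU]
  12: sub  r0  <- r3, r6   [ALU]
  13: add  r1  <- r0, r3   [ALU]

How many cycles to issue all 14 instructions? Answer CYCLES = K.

CYCLES = 9

0. or.ALU;mulh.MUL @i0&i1  | 2-wide
1. mulh.MUL @i2  | no-port MUL/BR
2. beq.BR;xor.ALU @i3&i4  | 2-wide
3. add.ALU;xor.ALU @i5&i6  | 2-wide
4. xor.ALU @i7  | RAW r7
5. and.ALU;beq.BR @i8&i9  | 2-wide
6. or.ALU;sll.ALU @i10&i11  | 2-wide
7. sub.ALU @i12  | RAW r0
8. add.ALU @i13  | tail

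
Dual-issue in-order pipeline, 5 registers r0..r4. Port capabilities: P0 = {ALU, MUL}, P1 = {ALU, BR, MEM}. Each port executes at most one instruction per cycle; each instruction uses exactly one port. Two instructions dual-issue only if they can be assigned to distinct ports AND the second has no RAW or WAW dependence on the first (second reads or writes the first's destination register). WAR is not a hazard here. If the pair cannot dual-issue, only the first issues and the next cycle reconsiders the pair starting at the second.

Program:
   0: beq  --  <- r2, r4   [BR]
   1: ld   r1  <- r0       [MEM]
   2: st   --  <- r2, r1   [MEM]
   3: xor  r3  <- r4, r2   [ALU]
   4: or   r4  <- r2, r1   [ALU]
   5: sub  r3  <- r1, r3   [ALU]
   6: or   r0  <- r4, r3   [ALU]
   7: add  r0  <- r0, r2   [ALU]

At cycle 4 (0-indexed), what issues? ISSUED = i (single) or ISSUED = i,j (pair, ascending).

ISSUED = 6

[0] i0  beq.BR  -- no-port BR/MEM
[1] i1  ld.MEM  -- no-port MEM/MEM
[2] i2,i3  st.MEM/xor.ALU  -- pair
[3] i4,i5  or.ALU/sub.ALU  -- pair
[4] i6  or.ALU  -- RAW+WAW r0
[5] i7  add.ALU  -- tail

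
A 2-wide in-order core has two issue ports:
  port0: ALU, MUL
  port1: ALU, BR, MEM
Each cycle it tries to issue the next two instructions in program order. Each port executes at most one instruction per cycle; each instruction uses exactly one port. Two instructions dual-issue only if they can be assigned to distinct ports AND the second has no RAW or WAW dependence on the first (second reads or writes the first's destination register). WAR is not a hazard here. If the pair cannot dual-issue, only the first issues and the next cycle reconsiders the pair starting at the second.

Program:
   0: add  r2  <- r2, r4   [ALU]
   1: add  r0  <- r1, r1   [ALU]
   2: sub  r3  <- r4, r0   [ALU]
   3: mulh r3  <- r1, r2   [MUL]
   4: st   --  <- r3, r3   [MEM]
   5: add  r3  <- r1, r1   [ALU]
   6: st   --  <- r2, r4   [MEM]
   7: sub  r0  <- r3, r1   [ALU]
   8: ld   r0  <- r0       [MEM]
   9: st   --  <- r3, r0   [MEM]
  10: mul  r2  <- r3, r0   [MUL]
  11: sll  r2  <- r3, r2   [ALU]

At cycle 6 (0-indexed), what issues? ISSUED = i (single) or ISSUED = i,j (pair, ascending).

ISSUED = 9,10

#0 head=0: add;add i0/i1 dual
#1 head=2: sub i2 WAW r3
#2 head=3: mulh i3 RAW r3
#3 head=4: st;add i4/i5 dual
#4 head=6: st;sub i6/i7 dual
#5 head=8: ld i8 no-port MEM/MEM
#6 head=9: st;mul i9/i10 dual
#7 head=11: sll i11 tail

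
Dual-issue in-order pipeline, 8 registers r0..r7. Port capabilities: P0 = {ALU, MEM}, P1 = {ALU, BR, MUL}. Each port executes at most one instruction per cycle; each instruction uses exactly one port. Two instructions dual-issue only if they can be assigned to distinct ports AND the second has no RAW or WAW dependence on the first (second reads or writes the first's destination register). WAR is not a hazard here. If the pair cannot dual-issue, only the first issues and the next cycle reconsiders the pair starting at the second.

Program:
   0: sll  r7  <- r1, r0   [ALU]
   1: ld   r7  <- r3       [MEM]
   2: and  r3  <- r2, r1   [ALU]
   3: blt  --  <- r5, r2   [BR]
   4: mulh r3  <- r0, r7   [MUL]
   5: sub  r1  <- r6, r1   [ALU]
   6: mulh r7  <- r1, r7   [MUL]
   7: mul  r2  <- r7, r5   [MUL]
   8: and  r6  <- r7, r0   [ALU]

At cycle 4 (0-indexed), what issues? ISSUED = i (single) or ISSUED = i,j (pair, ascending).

  cy0 -> i0 (sll.ALU) WAW r7
  cy1 -> i1/i2 (ld.MEM+and.ALU) pair
  cy2 -> i3 (blt.BR) no-port BR/MUL
  cy3 -> i4/i5 (mulh.MUL+sub.ALU) pair
  cy4 -> i6 (mulh.MUL) no-port MUL/MUL
  cy5 -> i7/i8 (mul.MUL+and.ALU) pair

ISSUED = 6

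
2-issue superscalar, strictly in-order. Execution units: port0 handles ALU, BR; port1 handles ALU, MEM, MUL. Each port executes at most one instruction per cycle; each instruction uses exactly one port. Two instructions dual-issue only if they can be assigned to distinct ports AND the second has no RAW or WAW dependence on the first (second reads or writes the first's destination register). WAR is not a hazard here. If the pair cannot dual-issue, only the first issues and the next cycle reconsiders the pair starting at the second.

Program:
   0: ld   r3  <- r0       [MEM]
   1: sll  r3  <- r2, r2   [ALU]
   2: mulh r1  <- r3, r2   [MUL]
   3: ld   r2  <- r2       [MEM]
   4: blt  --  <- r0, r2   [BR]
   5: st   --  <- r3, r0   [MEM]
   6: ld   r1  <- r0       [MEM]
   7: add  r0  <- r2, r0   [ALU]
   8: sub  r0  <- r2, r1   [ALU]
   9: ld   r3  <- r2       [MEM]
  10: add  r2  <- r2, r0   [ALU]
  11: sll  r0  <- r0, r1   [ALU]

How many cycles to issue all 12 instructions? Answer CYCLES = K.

CYCLES = 8

#0 head=0: ld i0 WAW r3
#1 head=1: sll i1 RAW r3
#2 head=2: mulh i2 no-port MUL/MEM
#3 head=3: ld i3 RAW r2
#4 head=4: blt st i4/i5 2-wide
#5 head=6: ld add i6/i7 2-wide
#6 head=8: sub ld i8/i9 2-wide
#7 head=10: add sll i10/i11 2-wide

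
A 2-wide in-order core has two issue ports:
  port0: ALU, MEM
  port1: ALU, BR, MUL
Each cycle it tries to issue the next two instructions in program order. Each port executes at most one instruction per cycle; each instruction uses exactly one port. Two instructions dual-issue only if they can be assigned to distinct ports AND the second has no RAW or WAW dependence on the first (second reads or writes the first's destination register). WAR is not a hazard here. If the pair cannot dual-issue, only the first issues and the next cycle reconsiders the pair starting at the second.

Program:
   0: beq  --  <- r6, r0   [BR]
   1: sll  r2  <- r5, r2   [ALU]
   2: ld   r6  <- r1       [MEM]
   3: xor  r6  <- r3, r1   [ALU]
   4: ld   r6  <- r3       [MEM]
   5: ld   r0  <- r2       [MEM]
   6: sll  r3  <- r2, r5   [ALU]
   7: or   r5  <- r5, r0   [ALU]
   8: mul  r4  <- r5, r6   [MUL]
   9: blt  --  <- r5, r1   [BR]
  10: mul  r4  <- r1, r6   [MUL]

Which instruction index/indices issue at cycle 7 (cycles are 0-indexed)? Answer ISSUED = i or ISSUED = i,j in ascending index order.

[0] i0,i1  beq sll  -- 2-wide
[1] i2  ld  -- WAW r6
[2] i3  xor  -- WAW r6
[3] i4  ld  -- no-port MEM/MEM
[4] i5,i6  ld sll  -- 2-wide
[5] i7  or  -- RAW r5
[6] i8  mul  -- no-port MUL/BR
[7] i9  blt  -- no-port BR/MUL
[8] i10  mul  -- tail

ISSUED = 9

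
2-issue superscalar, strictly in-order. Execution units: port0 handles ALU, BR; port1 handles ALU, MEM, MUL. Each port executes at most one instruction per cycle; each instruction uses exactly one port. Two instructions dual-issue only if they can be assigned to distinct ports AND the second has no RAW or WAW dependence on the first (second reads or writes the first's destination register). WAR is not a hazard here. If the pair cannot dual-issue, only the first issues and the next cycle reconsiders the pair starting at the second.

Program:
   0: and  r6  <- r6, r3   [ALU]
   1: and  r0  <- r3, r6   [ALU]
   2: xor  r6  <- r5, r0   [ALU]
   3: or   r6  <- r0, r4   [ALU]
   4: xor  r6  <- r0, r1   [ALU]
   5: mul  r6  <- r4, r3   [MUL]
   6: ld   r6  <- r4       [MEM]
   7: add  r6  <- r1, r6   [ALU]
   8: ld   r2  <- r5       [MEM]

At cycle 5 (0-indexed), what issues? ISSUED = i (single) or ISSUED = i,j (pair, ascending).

ISSUED = 5

[0] i0  and  -- RAW r6
[1] i1  and  -- RAW r0
[2] i2  xor  -- WAW r6
[3] i3  or  -- WAW r6
[4] i4  xor  -- WAW r6
[5] i5  mul  -- no-port MUL/MEM
[6] i6  ld  -- RAW+WAW r6
[7] i7,i8  add;ld  -- dual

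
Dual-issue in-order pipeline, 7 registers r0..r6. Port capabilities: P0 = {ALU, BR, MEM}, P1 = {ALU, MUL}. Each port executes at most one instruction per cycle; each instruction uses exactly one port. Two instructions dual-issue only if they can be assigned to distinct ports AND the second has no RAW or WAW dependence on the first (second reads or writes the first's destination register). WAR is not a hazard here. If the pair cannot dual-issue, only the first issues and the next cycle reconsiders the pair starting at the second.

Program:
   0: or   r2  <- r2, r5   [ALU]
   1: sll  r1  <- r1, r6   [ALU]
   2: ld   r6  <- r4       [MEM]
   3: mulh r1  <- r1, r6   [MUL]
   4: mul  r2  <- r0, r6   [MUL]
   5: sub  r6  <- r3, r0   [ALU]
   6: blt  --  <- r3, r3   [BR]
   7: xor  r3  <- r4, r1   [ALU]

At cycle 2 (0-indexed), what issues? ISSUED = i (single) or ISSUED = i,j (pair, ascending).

ISSUED = 3

t=0 i0+i1:or.ALU/sll.ALU ; 2-wide
t=1 i2:ld.MEM ; RAW r6
t=2 i3:mulh.MUL ; no-port MUL/MUL
t=3 i4+i5:mul.MUL/sub.ALU ; 2-wide
t=4 i6+i7:blt.BR/xor.ALU ; 2-wide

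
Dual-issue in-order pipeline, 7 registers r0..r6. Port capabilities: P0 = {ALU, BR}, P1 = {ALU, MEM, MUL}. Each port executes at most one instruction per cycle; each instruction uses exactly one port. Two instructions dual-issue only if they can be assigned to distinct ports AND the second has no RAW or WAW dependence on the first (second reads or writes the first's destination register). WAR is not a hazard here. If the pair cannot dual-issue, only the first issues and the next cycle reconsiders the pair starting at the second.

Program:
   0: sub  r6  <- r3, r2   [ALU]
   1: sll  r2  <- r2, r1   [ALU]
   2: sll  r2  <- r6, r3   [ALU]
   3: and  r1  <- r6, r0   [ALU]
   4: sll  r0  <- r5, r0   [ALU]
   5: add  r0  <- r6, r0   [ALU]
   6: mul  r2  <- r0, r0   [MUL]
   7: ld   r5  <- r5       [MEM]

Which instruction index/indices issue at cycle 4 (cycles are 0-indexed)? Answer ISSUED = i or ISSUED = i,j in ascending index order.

ISSUED = 6

0. sub/sll @i0,i1  | 2-wide
1. sll/and @i2,i3  | 2-wide
2. sll @i4  | RAW+WAW r0
3. add @i5  | RAW r0
4. mul @i6  | no-port MUL/MEM
5. ld @i7  | tail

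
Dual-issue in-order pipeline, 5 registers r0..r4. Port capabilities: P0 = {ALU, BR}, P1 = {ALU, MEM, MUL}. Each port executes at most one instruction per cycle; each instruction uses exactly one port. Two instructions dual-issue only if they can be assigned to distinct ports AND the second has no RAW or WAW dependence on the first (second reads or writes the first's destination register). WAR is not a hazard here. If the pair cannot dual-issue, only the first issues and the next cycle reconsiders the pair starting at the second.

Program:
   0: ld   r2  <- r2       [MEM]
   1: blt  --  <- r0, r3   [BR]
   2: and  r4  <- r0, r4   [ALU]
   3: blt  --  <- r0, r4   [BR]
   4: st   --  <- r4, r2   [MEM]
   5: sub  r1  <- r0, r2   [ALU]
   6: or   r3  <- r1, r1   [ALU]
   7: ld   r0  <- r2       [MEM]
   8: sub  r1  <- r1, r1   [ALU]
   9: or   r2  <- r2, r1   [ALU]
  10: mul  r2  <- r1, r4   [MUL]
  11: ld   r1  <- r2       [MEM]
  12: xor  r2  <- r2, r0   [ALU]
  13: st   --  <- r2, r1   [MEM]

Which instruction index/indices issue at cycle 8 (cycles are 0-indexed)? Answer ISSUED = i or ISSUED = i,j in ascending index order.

ISSUED = 11,12

[0] i0,i1  ld+blt  -- dual
[1] i2  and  -- RAW r4
[2] i3,i4  blt+st  -- dual
[3] i5  sub  -- RAW r1
[4] i6,i7  or+ld  -- dual
[5] i8  sub  -- RAW r1
[6] i9  or  -- WAW r2
[7] i10  mul  -- no-port MUL/MEM
[8] i11,i12  ld+xor  -- dual
[9] i13  st  -- tail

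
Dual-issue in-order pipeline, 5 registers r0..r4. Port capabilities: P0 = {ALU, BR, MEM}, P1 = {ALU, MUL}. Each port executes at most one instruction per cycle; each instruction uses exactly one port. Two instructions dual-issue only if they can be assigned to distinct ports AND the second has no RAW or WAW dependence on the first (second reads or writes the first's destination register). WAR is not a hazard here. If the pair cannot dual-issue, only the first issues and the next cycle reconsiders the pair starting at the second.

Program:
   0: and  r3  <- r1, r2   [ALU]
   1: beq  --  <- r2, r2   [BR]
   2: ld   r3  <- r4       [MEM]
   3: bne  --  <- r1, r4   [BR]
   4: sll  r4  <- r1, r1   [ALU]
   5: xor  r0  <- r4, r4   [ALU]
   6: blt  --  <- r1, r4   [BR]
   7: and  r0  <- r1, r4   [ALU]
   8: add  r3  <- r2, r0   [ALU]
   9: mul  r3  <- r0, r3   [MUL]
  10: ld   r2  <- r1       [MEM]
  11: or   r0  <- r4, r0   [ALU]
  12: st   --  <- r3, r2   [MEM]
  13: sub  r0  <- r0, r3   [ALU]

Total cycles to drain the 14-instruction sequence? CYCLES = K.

  cy0 -> i0+i1 (and.ALU beq.BR) dual
  cy1 -> i2 (ld.MEM) no-port MEM/BR
  cy2 -> i3+i4 (bne.BR sll.ALU) dual
  cy3 -> i5+i6 (xor.ALU blt.BR) dual
  cy4 -> i7 (and.ALU) RAW r0
  cy5 -> i8 (add.ALU) RAW+WAW r3
  cy6 -> i9+i10 (mul.MUL ld.MEM) dual
  cy7 -> i11+i12 (or.ALU st.MEM) dual
  cy8 -> i13 (sub.ALU) tail

CYCLES = 9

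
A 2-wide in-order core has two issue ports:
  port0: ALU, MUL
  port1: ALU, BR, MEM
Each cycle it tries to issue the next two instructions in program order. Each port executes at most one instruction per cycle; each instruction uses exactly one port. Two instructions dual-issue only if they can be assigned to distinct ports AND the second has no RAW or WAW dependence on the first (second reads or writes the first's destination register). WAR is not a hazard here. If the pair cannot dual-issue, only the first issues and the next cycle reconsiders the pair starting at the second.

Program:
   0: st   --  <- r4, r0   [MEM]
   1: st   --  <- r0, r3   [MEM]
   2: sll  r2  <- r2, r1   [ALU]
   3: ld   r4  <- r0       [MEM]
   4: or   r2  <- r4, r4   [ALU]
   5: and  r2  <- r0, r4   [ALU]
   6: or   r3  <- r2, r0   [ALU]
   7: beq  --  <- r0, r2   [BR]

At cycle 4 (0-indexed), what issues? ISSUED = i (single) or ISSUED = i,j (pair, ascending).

ISSUED = 5

  cy0 -> i0 (st) no-port MEM/MEM
  cy1 -> i1&i2 (st+sll) 2-wide
  cy2 -> i3 (ld) RAW r4
  cy3 -> i4 (or) WAW r2
  cy4 -> i5 (and) RAW r2
  cy5 -> i6&i7 (or+beq) 2-wide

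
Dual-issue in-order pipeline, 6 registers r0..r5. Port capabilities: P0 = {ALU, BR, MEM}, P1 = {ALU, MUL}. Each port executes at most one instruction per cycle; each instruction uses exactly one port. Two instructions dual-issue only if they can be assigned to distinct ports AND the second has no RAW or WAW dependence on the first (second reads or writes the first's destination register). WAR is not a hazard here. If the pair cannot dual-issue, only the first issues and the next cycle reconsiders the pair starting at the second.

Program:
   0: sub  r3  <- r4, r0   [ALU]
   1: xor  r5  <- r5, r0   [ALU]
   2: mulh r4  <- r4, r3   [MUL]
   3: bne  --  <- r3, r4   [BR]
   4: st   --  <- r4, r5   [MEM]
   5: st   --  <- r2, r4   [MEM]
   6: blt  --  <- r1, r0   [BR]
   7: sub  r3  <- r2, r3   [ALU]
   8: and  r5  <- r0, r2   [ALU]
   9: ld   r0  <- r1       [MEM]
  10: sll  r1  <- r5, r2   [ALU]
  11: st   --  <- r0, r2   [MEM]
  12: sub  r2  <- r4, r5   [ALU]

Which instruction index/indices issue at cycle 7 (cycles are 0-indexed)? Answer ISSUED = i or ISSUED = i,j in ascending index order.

ISSUED = 10,11

#0 head=0: sub.ALU xor.ALU i0,i1 pair
#1 head=2: mulh.MUL i2 RAW r4
#2 head=3: bne.BR i3 no-port BR/MEM
#3 head=4: st.MEM i4 no-port MEM/MEM
#4 head=5: st.MEM i5 no-port MEM/BR
#5 head=6: blt.BR sub.ALU i6,i7 pair
#6 head=8: and.ALU ld.MEM i8,i9 pair
#7 head=10: sll.ALU st.MEM i10,i11 pair
#8 head=12: sub.ALU i12 tail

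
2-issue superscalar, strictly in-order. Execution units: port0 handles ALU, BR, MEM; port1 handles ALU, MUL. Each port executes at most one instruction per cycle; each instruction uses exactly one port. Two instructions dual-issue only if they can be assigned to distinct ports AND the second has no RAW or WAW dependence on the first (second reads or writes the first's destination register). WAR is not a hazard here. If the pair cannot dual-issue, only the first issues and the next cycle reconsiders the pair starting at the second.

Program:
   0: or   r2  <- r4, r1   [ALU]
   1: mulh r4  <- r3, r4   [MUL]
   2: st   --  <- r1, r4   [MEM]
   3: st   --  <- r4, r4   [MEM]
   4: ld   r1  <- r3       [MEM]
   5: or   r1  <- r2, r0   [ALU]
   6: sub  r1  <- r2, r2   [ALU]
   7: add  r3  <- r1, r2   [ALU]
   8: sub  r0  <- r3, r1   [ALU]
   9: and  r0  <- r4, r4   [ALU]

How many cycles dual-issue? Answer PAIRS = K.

PAIRS = 1

t=0 i0,i1:or/mulh ; pair
t=1 i2:st ; no-port MEM/MEM
t=2 i3:st ; no-port MEM/MEM
t=3 i4:ld ; WAW r1
t=4 i5:or ; WAW r1
t=5 i6:sub ; RAW r1
t=6 i7:add ; RAW r3
t=7 i8:sub ; WAW r0
t=8 i9:and ; tail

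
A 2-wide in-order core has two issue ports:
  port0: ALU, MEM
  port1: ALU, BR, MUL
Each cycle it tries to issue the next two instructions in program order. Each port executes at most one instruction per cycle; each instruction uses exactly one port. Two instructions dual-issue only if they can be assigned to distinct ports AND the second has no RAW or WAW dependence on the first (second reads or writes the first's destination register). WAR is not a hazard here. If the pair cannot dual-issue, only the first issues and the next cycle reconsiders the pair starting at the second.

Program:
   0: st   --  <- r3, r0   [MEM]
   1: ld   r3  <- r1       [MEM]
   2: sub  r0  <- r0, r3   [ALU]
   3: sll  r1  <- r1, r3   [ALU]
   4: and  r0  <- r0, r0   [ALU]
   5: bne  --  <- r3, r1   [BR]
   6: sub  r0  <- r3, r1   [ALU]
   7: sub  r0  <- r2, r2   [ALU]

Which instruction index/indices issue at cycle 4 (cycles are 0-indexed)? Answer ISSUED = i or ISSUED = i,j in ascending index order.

t=0 i0:st ; no-port MEM/MEM
t=1 i1:ld ; RAW r3
t=2 i2&i3:sub;sll ; pair
t=3 i4&i5:and;bne ; pair
t=4 i6:sub ; WAW r0
t=5 i7:sub ; tail

ISSUED = 6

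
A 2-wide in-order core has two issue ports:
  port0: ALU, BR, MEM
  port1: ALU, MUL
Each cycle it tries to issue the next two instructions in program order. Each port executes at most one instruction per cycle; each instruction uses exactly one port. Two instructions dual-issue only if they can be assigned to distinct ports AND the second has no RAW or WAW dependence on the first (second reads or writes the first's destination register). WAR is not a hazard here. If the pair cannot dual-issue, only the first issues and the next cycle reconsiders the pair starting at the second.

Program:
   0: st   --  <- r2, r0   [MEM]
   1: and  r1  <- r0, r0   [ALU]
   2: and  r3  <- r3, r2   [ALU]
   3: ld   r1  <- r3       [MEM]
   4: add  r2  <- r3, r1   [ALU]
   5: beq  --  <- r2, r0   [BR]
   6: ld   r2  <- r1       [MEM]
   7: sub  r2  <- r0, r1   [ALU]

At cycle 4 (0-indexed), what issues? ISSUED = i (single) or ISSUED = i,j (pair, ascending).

ISSUED = 5

c0: i0&i1 st.MEM;and.ALU  pair
c1: i2 and.ALU  RAW r3
c2: i3 ld.MEM  RAW r1
c3: i4 add.ALU  RAW r2
c4: i5 beq.BR  no-port BR/MEM
c5: i6 ld.MEM  WAW r2
c6: i7 sub.ALU  tail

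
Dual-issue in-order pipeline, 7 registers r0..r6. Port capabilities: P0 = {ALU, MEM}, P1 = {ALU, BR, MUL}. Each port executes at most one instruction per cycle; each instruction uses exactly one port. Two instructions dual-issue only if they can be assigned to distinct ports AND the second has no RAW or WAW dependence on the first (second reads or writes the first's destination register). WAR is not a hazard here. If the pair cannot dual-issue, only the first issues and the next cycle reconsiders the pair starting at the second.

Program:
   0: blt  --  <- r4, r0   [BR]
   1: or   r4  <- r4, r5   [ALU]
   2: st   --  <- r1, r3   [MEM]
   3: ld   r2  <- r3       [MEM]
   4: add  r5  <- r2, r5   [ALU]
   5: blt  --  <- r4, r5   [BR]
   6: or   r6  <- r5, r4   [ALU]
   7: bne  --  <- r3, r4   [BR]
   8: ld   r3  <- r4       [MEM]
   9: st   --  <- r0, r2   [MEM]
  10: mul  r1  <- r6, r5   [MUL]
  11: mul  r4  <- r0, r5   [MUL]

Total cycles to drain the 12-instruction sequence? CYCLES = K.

CYCLES = 8

[0] i0&i1  blt+or  -- dual
[1] i2  st  -- no-port MEM/MEM
[2] i3  ld  -- RAW r2
[3] i4  add  -- RAW r5
[4] i5&i6  blt+or  -- dual
[5] i7&i8  bne+ld  -- dual
[6] i9&i10  st+mul  -- dual
[7] i11  mul  -- tail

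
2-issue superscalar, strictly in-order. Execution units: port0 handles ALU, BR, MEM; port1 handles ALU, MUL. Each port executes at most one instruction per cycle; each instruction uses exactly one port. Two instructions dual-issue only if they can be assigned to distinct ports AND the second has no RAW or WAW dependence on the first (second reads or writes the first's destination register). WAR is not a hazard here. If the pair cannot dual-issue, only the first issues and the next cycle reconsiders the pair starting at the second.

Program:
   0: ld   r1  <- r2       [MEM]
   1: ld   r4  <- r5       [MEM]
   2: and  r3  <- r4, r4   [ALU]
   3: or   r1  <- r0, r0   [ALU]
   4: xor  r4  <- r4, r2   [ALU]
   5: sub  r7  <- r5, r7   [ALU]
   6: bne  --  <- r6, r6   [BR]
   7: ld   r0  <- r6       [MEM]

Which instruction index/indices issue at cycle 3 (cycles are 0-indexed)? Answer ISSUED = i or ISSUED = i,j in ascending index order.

ISSUED = 4,5

t=0 i0:ld.MEM ; no-port MEM/MEM
t=1 i1:ld.MEM ; RAW r4
t=2 i2&i3:and.ALU/or.ALU ; dual
t=3 i4&i5:xor.ALU/sub.ALU ; dual
t=4 i6:bne.BR ; no-port BR/MEM
t=5 i7:ld.MEM ; tail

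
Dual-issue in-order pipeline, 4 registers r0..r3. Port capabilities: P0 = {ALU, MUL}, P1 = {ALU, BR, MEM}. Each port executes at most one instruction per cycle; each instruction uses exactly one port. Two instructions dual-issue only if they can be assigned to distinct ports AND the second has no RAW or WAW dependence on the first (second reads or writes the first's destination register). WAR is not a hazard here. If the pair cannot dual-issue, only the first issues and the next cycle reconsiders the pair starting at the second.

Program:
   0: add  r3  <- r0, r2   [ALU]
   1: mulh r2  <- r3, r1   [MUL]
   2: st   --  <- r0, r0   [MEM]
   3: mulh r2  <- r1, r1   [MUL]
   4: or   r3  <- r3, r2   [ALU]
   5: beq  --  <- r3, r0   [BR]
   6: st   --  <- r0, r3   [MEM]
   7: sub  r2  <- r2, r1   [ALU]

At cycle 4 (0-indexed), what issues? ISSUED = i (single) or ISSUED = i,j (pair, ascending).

ISSUED = 5

[0] i0  add.ALU  -- RAW r3
[1] i1/i2  mulh.MUL;st.MEM  -- 2-wide
[2] i3  mulh.MUL  -- RAW r2
[3] i4  or.ALU  -- RAW r3
[4] i5  beq.BR  -- no-port BR/MEM
[5] i6/i7  st.MEM;sub.ALU  -- 2-wide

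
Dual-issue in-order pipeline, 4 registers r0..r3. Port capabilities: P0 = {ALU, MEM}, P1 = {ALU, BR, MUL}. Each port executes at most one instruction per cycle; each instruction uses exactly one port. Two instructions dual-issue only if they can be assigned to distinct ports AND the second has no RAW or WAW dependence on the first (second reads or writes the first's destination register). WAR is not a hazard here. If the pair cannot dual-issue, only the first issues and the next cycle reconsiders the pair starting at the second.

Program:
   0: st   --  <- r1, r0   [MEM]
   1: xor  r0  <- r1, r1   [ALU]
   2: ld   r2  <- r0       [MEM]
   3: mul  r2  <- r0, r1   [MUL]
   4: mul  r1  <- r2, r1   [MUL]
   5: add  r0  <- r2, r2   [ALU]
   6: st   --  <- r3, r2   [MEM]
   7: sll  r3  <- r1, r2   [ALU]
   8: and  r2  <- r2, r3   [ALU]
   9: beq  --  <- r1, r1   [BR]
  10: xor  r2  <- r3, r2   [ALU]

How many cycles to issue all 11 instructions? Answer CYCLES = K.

c0: i0,i1 st+xor  dual
c1: i2 ld  WAW r2
c2: i3 mul  no-port MUL/MUL
c3: i4,i5 mul+add  dual
c4: i6,i7 st+sll  dual
c5: i8,i9 and+beq  dual
c6: i10 xor  tail

CYCLES = 7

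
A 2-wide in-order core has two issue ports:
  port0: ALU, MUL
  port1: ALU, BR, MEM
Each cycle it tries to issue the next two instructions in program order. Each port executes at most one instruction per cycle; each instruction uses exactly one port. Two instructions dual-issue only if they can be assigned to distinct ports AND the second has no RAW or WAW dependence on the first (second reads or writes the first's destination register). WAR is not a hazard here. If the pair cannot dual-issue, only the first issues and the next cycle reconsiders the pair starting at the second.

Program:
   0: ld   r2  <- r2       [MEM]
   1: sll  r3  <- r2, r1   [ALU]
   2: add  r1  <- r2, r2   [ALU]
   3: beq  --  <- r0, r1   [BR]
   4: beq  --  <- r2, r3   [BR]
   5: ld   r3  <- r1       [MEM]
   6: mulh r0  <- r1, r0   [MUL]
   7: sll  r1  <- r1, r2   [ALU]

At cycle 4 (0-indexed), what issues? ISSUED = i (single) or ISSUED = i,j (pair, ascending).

[0] i0  ld.MEM  -- RAW r2
[1] i1/i2  sll.ALU/add.ALU  -- dual
[2] i3  beq.BR  -- no-port BR/BR
[3] i4  beq.BR  -- no-port BR/MEM
[4] i5/i6  ld.MEM/mulh.MUL  -- dual
[5] i7  sll.ALU  -- tail

ISSUED = 5,6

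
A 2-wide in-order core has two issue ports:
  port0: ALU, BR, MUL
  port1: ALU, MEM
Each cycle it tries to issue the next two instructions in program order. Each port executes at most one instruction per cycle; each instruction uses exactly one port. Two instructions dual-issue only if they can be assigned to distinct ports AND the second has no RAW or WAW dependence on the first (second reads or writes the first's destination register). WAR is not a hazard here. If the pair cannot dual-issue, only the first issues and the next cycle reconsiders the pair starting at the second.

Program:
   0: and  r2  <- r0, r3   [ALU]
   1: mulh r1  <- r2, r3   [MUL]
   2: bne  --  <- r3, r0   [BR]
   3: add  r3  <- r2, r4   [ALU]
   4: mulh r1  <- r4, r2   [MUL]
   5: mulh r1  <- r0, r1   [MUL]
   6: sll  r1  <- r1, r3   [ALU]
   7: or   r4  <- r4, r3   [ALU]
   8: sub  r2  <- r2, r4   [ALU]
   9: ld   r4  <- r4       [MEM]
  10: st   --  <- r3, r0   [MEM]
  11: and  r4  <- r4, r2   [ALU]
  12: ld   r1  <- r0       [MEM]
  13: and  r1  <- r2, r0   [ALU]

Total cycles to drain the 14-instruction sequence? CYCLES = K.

CYCLES = 10

t=0 i0:and.ALU ; RAW r2
t=1 i1:mulh.MUL ; no-port MUL/BR
t=2 i2&i3:bne.BR add.ALU ; pair
t=3 i4:mulh.MUL ; no-port MUL/MUL
t=4 i5:mulh.MUL ; RAW+WAW r1
t=5 i6&i7:sll.ALU or.ALU ; pair
t=6 i8&i9:sub.ALU ld.MEM ; pair
t=7 i10&i11:st.MEM and.ALU ; pair
t=8 i12:ld.MEM ; WAW r1
t=9 i13:and.ALU ; tail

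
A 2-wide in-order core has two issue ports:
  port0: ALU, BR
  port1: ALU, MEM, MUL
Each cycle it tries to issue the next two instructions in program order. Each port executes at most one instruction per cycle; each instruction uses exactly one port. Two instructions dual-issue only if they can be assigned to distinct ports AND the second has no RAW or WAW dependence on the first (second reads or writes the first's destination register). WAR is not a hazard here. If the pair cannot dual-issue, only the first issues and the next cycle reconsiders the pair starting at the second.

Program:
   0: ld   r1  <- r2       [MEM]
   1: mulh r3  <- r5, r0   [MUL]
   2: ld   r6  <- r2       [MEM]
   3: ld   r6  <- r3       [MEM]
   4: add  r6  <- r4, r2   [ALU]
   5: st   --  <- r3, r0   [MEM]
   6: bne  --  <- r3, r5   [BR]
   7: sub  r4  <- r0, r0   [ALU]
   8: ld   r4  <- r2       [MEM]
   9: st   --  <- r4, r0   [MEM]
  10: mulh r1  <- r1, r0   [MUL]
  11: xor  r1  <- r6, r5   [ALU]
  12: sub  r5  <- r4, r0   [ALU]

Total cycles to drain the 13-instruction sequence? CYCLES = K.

CYCLES = 10

[0] i0  ld.MEM  -- no-port MEM/MUL
[1] i1  mulh.MUL  -- no-port MUL/MEM
[2] i2  ld.MEM  -- no-port MEM/MEM
[3] i3  ld.MEM  -- WAW r6
[4] i4&i5  add.ALU+st.MEM  -- dual
[5] i6&i7  bne.BR+sub.ALU  -- dual
[6] i8  ld.MEM  -- no-port MEM/MEM
[7] i9  st.MEM  -- no-port MEM/MUL
[8] i10  mulh.MUL  -- WAW r1
[9] i11&i12  xor.ALU+sub.ALU  -- dual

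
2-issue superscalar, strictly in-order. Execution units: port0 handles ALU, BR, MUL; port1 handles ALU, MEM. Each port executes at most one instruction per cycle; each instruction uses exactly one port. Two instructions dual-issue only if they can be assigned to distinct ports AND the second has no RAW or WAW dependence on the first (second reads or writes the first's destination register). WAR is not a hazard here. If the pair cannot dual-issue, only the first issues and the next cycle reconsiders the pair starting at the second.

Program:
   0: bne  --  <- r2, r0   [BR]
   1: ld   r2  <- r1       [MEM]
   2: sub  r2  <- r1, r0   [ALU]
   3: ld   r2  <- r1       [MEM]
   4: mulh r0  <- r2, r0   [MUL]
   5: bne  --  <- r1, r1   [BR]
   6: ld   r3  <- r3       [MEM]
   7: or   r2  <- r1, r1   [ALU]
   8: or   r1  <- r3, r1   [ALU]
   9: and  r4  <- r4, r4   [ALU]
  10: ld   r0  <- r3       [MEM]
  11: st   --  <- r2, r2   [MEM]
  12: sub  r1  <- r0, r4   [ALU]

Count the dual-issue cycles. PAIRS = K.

PAIRS = 5

t=0 i0/i1:bne;ld ; dual
t=1 i2:sub ; WAW r2
t=2 i3:ld ; RAW r2
t=3 i4:mulh ; no-port MUL/BR
t=4 i5/i6:bne;ld ; dual
t=5 i7/i8:or;or ; dual
t=6 i9/i10:and;ld ; dual
t=7 i11/i12:st;sub ; dual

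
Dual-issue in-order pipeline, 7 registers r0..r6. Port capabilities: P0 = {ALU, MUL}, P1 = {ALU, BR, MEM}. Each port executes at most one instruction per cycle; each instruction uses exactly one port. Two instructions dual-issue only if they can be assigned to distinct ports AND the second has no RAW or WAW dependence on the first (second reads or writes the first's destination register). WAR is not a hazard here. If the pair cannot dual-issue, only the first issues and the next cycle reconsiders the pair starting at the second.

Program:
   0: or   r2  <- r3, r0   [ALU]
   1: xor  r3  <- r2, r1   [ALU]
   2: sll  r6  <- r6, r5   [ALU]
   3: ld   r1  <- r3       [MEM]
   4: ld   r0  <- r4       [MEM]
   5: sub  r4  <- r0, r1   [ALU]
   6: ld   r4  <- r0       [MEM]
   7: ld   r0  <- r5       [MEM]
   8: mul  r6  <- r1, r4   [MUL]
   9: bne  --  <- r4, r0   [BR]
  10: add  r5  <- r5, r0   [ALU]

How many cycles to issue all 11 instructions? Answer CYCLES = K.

CYCLES = 8

t=0 i0:or ; RAW r2
t=1 i1+i2:xor/sll ; pair
t=2 i3:ld ; no-port MEM/MEM
t=3 i4:ld ; RAW r0
t=4 i5:sub ; WAW r4
t=5 i6:ld ; no-port MEM/MEM
t=6 i7+i8:ld/mul ; pair
t=7 i9+i10:bne/add ; pair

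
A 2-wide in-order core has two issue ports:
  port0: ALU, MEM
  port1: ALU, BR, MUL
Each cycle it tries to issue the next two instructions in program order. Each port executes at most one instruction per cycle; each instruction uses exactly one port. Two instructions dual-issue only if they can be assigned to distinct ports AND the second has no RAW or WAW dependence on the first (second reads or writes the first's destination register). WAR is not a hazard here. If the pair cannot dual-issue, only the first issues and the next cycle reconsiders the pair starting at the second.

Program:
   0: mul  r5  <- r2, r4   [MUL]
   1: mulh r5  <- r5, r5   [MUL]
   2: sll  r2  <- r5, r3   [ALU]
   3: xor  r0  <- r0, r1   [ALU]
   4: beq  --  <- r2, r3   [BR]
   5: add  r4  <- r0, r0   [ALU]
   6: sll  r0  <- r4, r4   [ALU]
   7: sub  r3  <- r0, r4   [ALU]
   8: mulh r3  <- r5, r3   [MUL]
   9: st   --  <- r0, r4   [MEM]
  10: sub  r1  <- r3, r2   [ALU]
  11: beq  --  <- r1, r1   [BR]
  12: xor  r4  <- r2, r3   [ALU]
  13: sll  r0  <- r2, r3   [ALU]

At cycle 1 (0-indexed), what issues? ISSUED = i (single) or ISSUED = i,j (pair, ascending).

[0] i0  mul  -- no-port MUL/MUL
[1] i1  mulh  -- RAW r5
[2] i2,i3  sll+xor  -- 2-wide
[3] i4,i5  beq+add  -- 2-wide
[4] i6  sll  -- RAW r0
[5] i7  sub  -- RAW+WAW r3
[6] i8,i9  mulh+st  -- 2-wide
[7] i10  sub  -- RAW r1
[8] i11,i12  beq+xor  -- 2-wide
[9] i13  sll  -- tail

ISSUED = 1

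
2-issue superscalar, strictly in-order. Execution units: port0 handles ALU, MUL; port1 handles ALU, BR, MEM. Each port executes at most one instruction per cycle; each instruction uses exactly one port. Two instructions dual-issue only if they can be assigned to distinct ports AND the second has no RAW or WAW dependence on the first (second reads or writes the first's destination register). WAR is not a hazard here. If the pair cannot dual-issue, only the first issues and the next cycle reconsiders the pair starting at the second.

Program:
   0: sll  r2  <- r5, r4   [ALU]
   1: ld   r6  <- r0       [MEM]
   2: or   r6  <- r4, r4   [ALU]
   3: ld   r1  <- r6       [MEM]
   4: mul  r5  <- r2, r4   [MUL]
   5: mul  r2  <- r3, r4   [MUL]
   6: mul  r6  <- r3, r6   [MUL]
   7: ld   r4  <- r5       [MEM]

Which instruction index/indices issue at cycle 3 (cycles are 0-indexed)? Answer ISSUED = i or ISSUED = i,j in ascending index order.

ISSUED = 5

0. sll.ALU;ld.MEM @i0&i1  | pair
1. or.ALU @i2  | RAW r6
2. ld.MEM;mul.MUL @i3&i4  | pair
3. mul.MUL @i5  | no-port MUL/MUL
4. mul.MUL;ld.MEM @i6&i7  | pair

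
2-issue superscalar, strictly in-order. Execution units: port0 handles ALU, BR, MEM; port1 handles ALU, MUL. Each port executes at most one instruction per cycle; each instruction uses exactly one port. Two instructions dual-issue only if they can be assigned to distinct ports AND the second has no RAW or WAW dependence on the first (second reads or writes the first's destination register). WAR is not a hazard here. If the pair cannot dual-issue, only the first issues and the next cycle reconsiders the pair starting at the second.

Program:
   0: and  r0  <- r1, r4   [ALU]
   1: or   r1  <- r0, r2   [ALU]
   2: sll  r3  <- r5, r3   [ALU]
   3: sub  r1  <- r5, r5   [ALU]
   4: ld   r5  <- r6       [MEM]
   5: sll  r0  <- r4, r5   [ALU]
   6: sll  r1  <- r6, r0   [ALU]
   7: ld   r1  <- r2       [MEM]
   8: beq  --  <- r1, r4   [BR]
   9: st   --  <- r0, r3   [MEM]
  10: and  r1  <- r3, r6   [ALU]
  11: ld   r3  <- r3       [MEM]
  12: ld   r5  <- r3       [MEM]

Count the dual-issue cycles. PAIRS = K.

#0 head=0: and.ALU i0 RAW r0
#1 head=1: or.ALU/sll.ALU i1,i2 pair
#2 head=3: sub.ALU/ld.MEM i3,i4 pair
#3 head=5: sll.ALU i5 RAW r0
#4 head=6: sll.ALU i6 WAW r1
#5 head=7: ld.MEM i7 no-port MEM/BR
#6 head=8: beq.BR i8 no-port BR/MEM
#7 head=9: st.MEM/and.ALU i9,i10 pair
#8 head=11: ld.MEM i11 no-port MEM/MEM
#9 head=12: ld.MEM i12 tail

PAIRS = 3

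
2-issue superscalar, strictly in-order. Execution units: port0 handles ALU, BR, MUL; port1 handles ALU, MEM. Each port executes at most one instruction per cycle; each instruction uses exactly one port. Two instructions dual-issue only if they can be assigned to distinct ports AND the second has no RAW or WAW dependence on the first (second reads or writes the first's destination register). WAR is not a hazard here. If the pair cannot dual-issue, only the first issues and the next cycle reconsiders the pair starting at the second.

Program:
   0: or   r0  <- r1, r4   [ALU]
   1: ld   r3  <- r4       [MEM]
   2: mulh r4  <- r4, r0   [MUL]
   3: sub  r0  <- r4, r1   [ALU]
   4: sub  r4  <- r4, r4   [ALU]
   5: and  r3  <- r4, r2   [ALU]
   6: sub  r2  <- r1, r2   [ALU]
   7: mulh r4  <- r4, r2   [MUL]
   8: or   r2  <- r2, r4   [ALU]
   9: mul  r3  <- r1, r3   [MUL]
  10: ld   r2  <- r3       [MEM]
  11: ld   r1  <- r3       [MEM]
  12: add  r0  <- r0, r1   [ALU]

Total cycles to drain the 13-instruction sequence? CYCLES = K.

CYCLES = 9

[0] i0+i1  or ld  -- pair
[1] i2  mulh  -- RAW r4
[2] i3+i4  sub sub  -- pair
[3] i5+i6  and sub  -- pair
[4] i7  mulh  -- RAW r4
[5] i8+i9  or mul  -- pair
[6] i10  ld  -- no-port MEM/MEM
[7] i11  ld  -- RAW r1
[8] i12  add  -- tail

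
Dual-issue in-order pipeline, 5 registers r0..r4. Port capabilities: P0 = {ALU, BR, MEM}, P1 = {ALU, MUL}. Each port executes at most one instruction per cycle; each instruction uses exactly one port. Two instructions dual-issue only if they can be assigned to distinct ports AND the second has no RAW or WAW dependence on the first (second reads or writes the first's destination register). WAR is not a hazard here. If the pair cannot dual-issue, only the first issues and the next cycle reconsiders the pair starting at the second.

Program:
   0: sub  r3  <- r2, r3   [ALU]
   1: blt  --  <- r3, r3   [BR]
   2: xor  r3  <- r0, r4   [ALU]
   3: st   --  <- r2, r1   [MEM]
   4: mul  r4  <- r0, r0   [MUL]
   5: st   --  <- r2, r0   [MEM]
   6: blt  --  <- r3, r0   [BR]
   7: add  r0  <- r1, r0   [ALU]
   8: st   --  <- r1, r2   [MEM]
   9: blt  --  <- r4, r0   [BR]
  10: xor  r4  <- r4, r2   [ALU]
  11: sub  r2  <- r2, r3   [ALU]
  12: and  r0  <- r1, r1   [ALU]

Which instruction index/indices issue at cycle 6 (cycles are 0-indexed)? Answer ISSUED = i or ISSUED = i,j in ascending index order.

c0: i0 sub  RAW r3
c1: i1+i2 blt/xor  pair
c2: i3+i4 st/mul  pair
c3: i5 st  no-port MEM/BR
c4: i6+i7 blt/add  pair
c5: i8 st  no-port MEM/BR
c6: i9+i10 blt/xor  pair
c7: i11+i12 sub/and  pair

ISSUED = 9,10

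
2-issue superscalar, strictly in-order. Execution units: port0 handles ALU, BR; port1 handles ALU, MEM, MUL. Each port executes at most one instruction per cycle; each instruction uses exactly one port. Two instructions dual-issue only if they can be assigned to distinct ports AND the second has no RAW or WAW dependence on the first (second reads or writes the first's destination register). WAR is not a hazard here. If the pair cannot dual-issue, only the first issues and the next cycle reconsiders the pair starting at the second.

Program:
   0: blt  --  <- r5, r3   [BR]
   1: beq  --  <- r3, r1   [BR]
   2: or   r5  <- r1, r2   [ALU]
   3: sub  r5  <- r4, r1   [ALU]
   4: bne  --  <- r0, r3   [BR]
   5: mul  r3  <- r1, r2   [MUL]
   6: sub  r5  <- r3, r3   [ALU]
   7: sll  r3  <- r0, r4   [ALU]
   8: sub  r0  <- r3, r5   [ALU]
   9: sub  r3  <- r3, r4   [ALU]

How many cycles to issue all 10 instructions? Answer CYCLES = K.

c0: i0 blt.BR  no-port BR/BR
c1: i1,i2 beq.BR/or.ALU  pair
c2: i3,i4 sub.ALU/bne.BR  pair
c3: i5 mul.MUL  RAW r3
c4: i6,i7 sub.ALU/sll.ALU  pair
c5: i8,i9 sub.ALU/sub.ALU  pair

CYCLES = 6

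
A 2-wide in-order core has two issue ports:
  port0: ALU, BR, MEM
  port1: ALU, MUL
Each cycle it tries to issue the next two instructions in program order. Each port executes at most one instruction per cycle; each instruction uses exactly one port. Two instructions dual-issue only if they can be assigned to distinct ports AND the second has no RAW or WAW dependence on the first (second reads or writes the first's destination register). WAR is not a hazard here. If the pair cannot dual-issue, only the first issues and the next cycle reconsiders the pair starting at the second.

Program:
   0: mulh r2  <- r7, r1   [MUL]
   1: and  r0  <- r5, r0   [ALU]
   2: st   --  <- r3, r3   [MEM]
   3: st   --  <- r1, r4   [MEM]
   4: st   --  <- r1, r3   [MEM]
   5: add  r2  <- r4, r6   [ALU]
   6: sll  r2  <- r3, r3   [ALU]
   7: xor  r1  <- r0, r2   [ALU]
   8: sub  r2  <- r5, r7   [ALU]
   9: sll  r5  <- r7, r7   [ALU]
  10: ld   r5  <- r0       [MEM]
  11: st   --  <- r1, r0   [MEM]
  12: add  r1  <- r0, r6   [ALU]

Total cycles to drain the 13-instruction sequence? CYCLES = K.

CYCLES = 9

t=0 i0/i1:mulh and ; pair
t=1 i2:st ; no-port MEM/MEM
t=2 i3:st ; no-port MEM/MEM
t=3 i4/i5:st add ; pair
t=4 i6:sll ; RAW r2
t=5 i7/i8:xor sub ; pair
t=6 i9:sll ; WAW r5
t=7 i10:ld ; no-port MEM/MEM
t=8 i11/i12:st add ; pair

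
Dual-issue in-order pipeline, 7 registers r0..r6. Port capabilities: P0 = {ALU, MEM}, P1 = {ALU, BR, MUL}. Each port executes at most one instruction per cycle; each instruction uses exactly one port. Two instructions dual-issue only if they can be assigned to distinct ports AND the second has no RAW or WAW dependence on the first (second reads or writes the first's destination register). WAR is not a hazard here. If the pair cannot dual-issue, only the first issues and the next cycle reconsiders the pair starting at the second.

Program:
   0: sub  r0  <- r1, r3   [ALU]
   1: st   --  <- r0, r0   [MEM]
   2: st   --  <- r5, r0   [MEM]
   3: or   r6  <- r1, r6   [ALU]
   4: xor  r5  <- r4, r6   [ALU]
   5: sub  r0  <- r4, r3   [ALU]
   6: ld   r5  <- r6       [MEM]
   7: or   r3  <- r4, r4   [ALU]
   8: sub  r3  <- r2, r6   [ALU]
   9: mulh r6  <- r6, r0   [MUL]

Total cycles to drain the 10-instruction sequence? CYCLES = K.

c0: i0 sub.ALU  RAW r0
c1: i1 st.MEM  no-port MEM/MEM
c2: i2&i3 st.MEM or.ALU  dual
c3: i4&i5 xor.ALU sub.ALU  dual
c4: i6&i7 ld.MEM or.ALU  dual
c5: i8&i9 sub.ALU mulh.MUL  dual

CYCLES = 6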